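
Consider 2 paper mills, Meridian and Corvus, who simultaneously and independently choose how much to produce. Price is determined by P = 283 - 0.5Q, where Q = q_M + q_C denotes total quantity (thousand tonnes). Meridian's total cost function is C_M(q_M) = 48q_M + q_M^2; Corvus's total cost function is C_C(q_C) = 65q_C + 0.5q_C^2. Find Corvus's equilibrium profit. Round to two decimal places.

Meridian's profit: π_M = (283 - 0.5Q)q_M - (48q_M + q_M²). Setting ∂π_M/∂q_M = 0: 235 - 3q_M - (1/2)(q_C) = 0.
Corvus's first-order condition: 218 - 2q_C - (1/2)(q_M) = 0.
So q_M = (235 - (1/2)q_C)/3 and q_C = (218 - (1/2)q_M)/2.
Solving the pair: q_M = 1444/23, q_C = 93.3043.
Price P = 283 - (1/2)·156.0870 = 204.9565.
Corvus's profit: 204.9565·93.3043 - 65·93.3043 - (1/2)·93.3043² = 8705.7013.

8705.70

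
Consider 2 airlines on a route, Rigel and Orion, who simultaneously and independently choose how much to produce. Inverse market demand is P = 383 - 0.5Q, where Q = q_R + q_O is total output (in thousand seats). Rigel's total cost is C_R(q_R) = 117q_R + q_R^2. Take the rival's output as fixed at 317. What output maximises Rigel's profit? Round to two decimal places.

With the rival's output fixed at 317, Rigel's profit is π_R = (383 - (1/2)·317 - (1/2)q_R)q_R - (117q_R + q_R²) = (449/2 - (1/2)q_R)q_R - (117q_R + q_R²).
∂π_R/∂q_R = 215/2 - 3q_R = 0, so q_R = 215/6.

35.83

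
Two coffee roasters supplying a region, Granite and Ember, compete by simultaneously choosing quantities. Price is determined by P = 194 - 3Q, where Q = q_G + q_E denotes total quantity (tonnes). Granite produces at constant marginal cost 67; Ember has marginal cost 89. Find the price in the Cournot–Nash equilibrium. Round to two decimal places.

Granite's profit: π_G = (194 - 3Q)q_G - (67q_G). Setting ∂π_G/∂q_G = 0: 127 - 6q_G - 3(q_E) = 0.
Ember's profit: π_E = (194 - 3Q)q_E - (89q_E). Setting ∂π_E/∂q_E = 0: 105 - 6q_E - 3(q_G) = 0.
So q_G = (127 - 3q_E)/6 and q_E = (105 - 3q_G)/6.
Substituting one into the other gives q_G = 149/9 and q_E = 83/9.
Total output Q = 232/9, so price P = 194 - 3·(232/9) = 350/3.

116.67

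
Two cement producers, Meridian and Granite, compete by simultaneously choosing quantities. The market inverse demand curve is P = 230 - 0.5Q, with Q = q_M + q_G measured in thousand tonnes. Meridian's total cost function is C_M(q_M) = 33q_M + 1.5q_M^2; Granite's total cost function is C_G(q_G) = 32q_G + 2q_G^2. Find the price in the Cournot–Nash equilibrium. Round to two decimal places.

190.01

Meridian's profit: π_M = (230 - 0.5Q)q_M - (33q_M + (3/2)q_M²). Setting ∂π_M/∂q_M = 0: 197 - 4q_M - (1/2)(q_G) = 0.
Granite's profit: π_G = (230 - 0.5Q)q_G - (32q_G + 2q_G²). Setting ∂π_G/∂q_G = 0: 198 - 5q_G - (1/2)(q_M) = 0.
Best responses: q_M = (197 - (1/2)q_G)/4, q_G = (198 - (1/2)q_M)/5.
Substituting one into the other gives q_M = 44.8608 and q_G = 35.1139.
Total output Q = 79.9747, so price P = 230 - (1/2)·79.9747 = 190.0127.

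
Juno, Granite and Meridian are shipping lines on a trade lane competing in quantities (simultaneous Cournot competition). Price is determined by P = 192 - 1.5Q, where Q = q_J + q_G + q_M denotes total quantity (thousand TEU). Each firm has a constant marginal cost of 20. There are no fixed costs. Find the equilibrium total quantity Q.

A representative firm's profit is π_i = q_i(192 - 1.5Q) - 20q_i.
Setting ∂π_i/∂q_i = 0 with rivals' quantities fixed: 172 - 3q_i - (3/2)·Σ_{j≠i} q_j = 0.
With identical firms every q_j equals q_i, so Σ_{j≠i} q_j = 2q_i and 172 = 6q_i, giving q_i = 86/3.
Total output Q = 86/3 + 86/3 + 86/3 = 86.

86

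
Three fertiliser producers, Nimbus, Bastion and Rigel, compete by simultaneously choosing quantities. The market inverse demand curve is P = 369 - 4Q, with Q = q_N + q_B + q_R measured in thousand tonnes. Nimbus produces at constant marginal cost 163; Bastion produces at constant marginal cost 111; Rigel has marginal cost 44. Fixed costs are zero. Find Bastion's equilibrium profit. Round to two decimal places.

922.64

Nimbus's profit: π_N = (369 - 4Q)q_N - (163q_N). Setting ∂π_N/∂q_N = 0: 206 - 8q_N - 4(q_B + q_R) = 0.
Bastion's profit: π_B = (369 - 4Q)q_B - (111q_B). Setting ∂π_B/∂q_B = 0: 258 - 8q_B - 4(q_N + q_R) = 0.
Rigel's first-order condition: 325 - 8q_R - 4(q_N + q_B) = 0.
Adding the 3 conditions: 789 − 8Q − 8Q = 0, i.e. Q = 789/16.
Back-substituting: q_N = (206 − 789/4)/4 = 35/16, q_B = (258 − 789/4)/4 = 243/16, q_R = (325 − 789/4)/4 = 511/16.
Price P = 369 - 4·(789/16) = 687/4.
Bastion's profit: (687/4 - 111)·(243/16) = 922.6406.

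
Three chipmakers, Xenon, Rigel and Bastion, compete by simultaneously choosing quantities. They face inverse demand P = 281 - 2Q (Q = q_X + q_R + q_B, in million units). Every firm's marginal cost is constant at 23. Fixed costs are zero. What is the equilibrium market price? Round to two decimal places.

87.50

A representative firm's profit is π_i = q_i(281 - 2Q) - 23q_i.
First-order condition (treating rivals' output as given): 258 - 4q_i - 2·Σ_{j≠i} q_j = 0.
With identical firms every q_j equals q_i, so Σ_{j≠i} q_j = 2q_i and 258 = 8q_i, giving q_i = 129/4.
Total output Q = 387/4, so price P = 281 - 2·(387/4) = 175/2.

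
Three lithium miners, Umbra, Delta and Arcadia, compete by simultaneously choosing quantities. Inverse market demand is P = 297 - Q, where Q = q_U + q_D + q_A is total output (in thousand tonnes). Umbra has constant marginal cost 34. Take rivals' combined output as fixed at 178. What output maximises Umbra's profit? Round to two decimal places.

With rivals' combined output fixed at 178, Umbra's profit is π_U = (297 - 178 - q_U)q_U - (34q_U) = (119 - q_U)q_U - (34q_U).
∂π_U/∂q_U = 85 - 2q_U = 0, so q_U = 85/2.

42.50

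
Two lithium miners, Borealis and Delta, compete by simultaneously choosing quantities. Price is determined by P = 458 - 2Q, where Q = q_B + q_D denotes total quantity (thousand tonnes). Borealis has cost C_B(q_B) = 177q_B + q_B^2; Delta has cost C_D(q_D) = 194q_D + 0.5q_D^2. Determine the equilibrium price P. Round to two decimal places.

311.92

Borealis's profit: π_B = (458 - 2Q)q_B - (177q_B + q_B²). Setting ∂π_B/∂q_B = 0: 281 - 6q_B - 2(q_D) = 0.
Delta's first-order condition: 264 - 5q_D - 2(q_B) = 0.
Rearranging gives the reaction functions q_B = (281 - 2q_D)/6 and q_D = (264 - 2q_B)/5.
Solving the pair: q_B = 877/26, q_D = 511/13.
Total output Q = 1899/26, so price P = 458 - 2·(1899/26) = 311.9231.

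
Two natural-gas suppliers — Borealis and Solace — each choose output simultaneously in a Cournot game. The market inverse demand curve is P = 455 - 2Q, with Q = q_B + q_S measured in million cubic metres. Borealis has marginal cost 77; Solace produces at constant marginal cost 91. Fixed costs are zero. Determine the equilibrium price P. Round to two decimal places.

Borealis's profit: π_B = (455 - 2Q)q_B - (77q_B). Setting ∂π_B/∂q_B = 0: 378 - 4q_B - 2(q_S) = 0.
Solace's profit: π_S = (455 - 2Q)q_S - (91q_S). Setting ∂π_S/∂q_S = 0: 364 - 4q_S - 2(q_B) = 0.
Rearranging gives the reaction functions q_B = (378 - 2q_S)/4 and q_S = (364 - 2q_B)/4.
Solving the pair: q_B = 196/3, q_S = 175/3.
Total output Q = 371/3, so price P = 455 - 2·(371/3) = 623/3.

207.67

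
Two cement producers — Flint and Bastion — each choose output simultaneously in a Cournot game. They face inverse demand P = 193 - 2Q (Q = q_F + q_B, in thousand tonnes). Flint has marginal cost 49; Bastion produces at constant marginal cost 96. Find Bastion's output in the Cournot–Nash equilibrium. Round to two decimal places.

Flint's profit: π_F = (193 - 2Q)q_F - (49q_F). Setting ∂π_F/∂q_F = 0: 144 - 4q_F - 2(q_B) = 0.
Bastion's first-order condition: 97 - 4q_B - 2(q_F) = 0.
So q_F = (144 - 2q_B)/4 and q_B = (97 - 2q_F)/4.
Substituting one into the other gives q_F = 191/6 and q_B = 25/3.

8.33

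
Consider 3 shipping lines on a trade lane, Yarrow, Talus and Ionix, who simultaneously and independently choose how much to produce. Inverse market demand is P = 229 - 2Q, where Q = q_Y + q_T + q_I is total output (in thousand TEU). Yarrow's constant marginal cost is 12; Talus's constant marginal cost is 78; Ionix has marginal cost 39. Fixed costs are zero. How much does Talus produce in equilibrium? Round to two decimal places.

Yarrow's profit: π_Y = (229 - 2Q)q_Y - (12q_Y). Setting ∂π_Y/∂q_Y = 0: 217 - 4q_Y - 2(q_T + q_I) = 0.
Talus's first-order condition: 151 - 4q_T - 2(q_Y + q_I) = 0.
Ionix's profit: π_I = (229 - 2Q)q_I - (39q_I). Setting ∂π_I/∂q_I = 0: 190 - 4q_I - 2(q_Y + q_T) = 0.
Adding the 3 conditions: 558 − 4Q − 4Q = 0, i.e. Q = 279/4.
Back-substituting: q_Y = (217 − 279/2)/2 = 155/4, q_T = (151 − 279/2)/2 = 23/4, q_I = (190 − 279/2)/2 = 101/4.

5.75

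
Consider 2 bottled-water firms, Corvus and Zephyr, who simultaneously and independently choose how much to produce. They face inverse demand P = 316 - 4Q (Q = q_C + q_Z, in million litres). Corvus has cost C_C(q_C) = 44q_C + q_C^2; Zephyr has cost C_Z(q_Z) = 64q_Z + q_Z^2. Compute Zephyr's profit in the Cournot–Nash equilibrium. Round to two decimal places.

Corvus's profit: π_C = (316 - 4Q)q_C - (44q_C + q_C²). Setting ∂π_C/∂q_C = 0: 272 - 10q_C - 4(q_Z) = 0.
Zephyr's profit: π_Z = (316 - 4Q)q_Z - (64q_Z + q_Z²). Setting ∂π_Z/∂q_Z = 0: 252 - 10q_Z - 4(q_C) = 0.
Best responses: q_C = (272 - 4q_Z)/10, q_Z = (252 - 4q_C)/10.
Substituting one into the other gives q_C = 428/21 and q_Z = 358/21.
Price P = 316 - 4·(262/7) = 1164/7.
Zephyr's profit: (1164/7)·(358/21) - 64·(358/21) - (358/21)² = 1453.1066.

1453.11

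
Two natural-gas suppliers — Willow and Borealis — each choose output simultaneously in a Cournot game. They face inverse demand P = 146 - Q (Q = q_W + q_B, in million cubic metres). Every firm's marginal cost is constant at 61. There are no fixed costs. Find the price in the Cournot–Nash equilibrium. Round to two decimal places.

89.33

A representative firm's profit is π_i = q_i(146 - Q) - 61q_i.
Setting ∂π_i/∂q_i = 0 with rivals' quantities fixed: 85 - 2q_i - q_j = 0.
By symmetry each firm produces the same amount; substituting q_j = q_i yields q_i = 85/3.
Total output Q = 170/3, so price P = 146 - 170/3 = 268/3.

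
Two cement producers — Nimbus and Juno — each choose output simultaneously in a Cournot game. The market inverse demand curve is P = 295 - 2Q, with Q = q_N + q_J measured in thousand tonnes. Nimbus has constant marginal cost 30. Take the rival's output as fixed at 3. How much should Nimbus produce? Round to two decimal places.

With the rival's output fixed at 3, Nimbus's profit is π_N = (295 - 2·3 - 2q_N)q_N - (30q_N) = (289 - 2q_N)q_N - (30q_N).
∂π_N/∂q_N = 259 - 4q_N = 0, so q_N = 259/4.

64.75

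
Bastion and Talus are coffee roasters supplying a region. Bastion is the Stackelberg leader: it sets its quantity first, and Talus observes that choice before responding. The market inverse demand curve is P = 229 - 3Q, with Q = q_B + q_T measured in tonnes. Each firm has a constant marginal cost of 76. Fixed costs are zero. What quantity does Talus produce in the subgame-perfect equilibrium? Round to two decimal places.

The follower Talus best-responds to any q_B: π_T = (229 - 3Q)q_T - 76q_T.
Follower FOC: 153 - 3q_B - 6q_T = 0, so q_T(q_B) = (153 - 3q_B)/6.
The leader anticipates this reaction. Substituting into P = 229 - 3Q gives P = 305/2 - (3/2)q_B, so π_B = (305/2 - (3/2)q_B)q_B - 76q_B.
The leader's first-order condition 153/2 - 3q_B = 0 yields q_B = 51/2.
Then q_T = (153 - 3·(51/2))/6 = 51/4.

12.75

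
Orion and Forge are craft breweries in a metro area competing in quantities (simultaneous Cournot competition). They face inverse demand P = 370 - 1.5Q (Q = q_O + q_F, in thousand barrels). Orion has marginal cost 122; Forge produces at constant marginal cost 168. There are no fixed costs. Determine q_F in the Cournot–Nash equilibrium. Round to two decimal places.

34.67

Orion's profit: π_O = (370 - 1.5Q)q_O - (122q_O). Setting ∂π_O/∂q_O = 0: 248 - 3q_O - (3/2)(q_F) = 0.
Forge's first-order condition: 202 - 3q_F - (3/2)(q_O) = 0.
Best responses: q_O = (248 - (3/2)q_F)/3, q_F = (202 - (3/2)q_O)/3.
Substituting one into the other gives q_O = 196/3 and q_F = 104/3.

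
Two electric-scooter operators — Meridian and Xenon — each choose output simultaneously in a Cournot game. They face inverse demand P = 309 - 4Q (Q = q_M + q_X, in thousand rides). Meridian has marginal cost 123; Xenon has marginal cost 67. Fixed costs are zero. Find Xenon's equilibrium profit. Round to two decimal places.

Meridian's profit: π_M = (309 - 4Q)q_M - (123q_M). Setting ∂π_M/∂q_M = 0: 186 - 8q_M - 4(q_X) = 0.
Xenon's profit: π_X = (309 - 4Q)q_X - (67q_X). Setting ∂π_X/∂q_X = 0: 242 - 8q_X - 4(q_M) = 0.
Rearranging gives the reaction functions q_M = (186 - 4q_X)/8 and q_X = (242 - 4q_M)/8.
Solving the pair: q_M = 65/6, q_X = 149/6.
Price P = 309 - 4·(107/3) = 499/3.
Xenon's profit: (499/3 - 67)·(149/6) = 2466.7778.

2466.78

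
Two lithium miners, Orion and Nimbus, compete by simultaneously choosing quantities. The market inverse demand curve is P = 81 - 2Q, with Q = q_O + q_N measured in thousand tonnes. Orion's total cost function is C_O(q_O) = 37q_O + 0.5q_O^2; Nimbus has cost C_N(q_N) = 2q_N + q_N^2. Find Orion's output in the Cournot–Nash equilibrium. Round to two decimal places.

Orion's profit: π_O = (81 - 2Q)q_O - (37q_O + (1/2)q_O²). Setting ∂π_O/∂q_O = 0: 44 - 5q_O - 2(q_N) = 0.
Nimbus's first-order condition: 79 - 6q_N - 2(q_O) = 0.
So q_O = (44 - 2q_N)/5 and q_N = (79 - 2q_O)/6.
Solving the pair: q_O = 53/13, q_N = 307/26.

4.08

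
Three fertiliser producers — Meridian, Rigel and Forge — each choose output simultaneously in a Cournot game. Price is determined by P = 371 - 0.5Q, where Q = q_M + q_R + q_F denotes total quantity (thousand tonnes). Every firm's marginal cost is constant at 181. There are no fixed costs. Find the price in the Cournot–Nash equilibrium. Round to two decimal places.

A representative firm's profit is π_i = q_i(371 - 0.5Q) - 181q_i.
Setting ∂π_i/∂q_i = 0 with rivals' quantities fixed: 190 - q_i - (1/2)·Σ_{j≠i} q_j = 0.
With identical firms every q_j equals q_i, so Σ_{j≠i} q_j = 2q_i and 190 = 2q_i, giving q_i = 95.
Total output Q = 285, so price P = 371 - (1/2)·285 = 457/2.

228.50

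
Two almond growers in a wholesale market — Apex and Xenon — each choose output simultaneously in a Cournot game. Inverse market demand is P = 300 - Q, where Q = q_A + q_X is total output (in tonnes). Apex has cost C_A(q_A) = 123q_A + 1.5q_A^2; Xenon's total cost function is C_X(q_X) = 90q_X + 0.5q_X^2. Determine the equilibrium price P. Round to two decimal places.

Apex's profit: π_A = (300 - Q)q_A - (123q_A + (3/2)q_A²). Setting ∂π_A/∂q_A = 0: 177 - 5q_A - (q_X) = 0.
Xenon's first-order condition: 210 - 3q_X - (q_A) = 0.
Best responses: q_A = (177 - q_X)/5, q_X = (210 - q_A)/3.
Solving the pair: q_A = 321/14, q_X = 873/14.
Total output Q = 597/7, so price P = 300 - 597/7 = 1503/7.

214.71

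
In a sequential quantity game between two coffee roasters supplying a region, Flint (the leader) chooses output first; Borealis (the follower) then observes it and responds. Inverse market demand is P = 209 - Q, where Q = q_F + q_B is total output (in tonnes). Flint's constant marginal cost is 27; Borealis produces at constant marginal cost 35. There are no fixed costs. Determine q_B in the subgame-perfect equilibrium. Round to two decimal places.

39.50

Solve by backward induction. Given q_F, the follower Borealis maximises π_B = (209 - q_F - q_B)q_B - 35q_B.
Setting the follower's marginal profit to zero, 174 - q_F - 2q_B = 0, i.e. q_B = (174 - q_F)/2.
Flint substitutes q_B(q_F) into its own profit: π_F = q_F(209 - q_F - (174 - q_F)/2) - 27q_F = (122 - (1/2)q_F)q_F - 27q_F.
Maximising: ∂π_F/∂q_F = 95 - q_F = 0, giving q_F = 95.
Then q_B = (174 - 95)/2 = 79/2.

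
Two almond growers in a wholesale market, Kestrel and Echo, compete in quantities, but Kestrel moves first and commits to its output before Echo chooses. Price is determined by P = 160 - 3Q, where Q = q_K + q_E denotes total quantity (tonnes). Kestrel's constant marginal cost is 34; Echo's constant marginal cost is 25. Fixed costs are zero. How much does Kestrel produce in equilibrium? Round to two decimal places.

19.50

Solve by backward induction. Given q_K, the follower Echo maximises π_E = (160 - 3q_K - 3q_E)q_E - 25q_E.
Follower FOC: 135 - 3q_K - 6q_E = 0, so q_E(q_K) = (135 - 3q_K)/6.
Kestrel substitutes q_E(q_K) into its own profit: π_K = q_K(160 - 3q_K - (135 - 3q_K)/2) - 34q_K = (185/2 - (3/2)q_K)q_K - 34q_K.
Leader FOC: 117/2 - 3q_K = 0, so q_K = 39/2.
Then q_E = (135 - 3·(39/2))/6 = 51/4.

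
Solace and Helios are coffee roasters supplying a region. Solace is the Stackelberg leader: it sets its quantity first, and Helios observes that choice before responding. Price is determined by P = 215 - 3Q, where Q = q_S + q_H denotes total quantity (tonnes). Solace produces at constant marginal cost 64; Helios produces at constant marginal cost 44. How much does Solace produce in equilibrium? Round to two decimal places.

The follower Helios best-responds to any q_S: π_H = (215 - 3Q)q_H - 44q_H.
Follower FOC: 171 - 3q_S - 6q_H = 0, so q_H(q_S) = (171 - 3q_S)/6.
The leader anticipates this reaction. Substituting into P = 215 - 3Q gives P = 259/2 - (3/2)q_S, so π_S = (259/2 - (3/2)q_S)q_S - 64q_S.
The leader's first-order condition 131/2 - 3q_S = 0 yields q_S = 131/6.
Then q_H = (171 - 3·(131/6))/6 = 211/12.

21.83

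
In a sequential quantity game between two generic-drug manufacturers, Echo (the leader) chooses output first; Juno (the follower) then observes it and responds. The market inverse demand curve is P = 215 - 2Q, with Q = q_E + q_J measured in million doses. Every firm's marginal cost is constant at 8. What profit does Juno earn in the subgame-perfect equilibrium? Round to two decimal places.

Solve by backward induction. Given q_E, the follower Juno maximises π_J = (215 - 2q_E - 2q_J)q_J - 8q_J.
∂π_J/∂q_J = 207 - 2q_E - 4q_J = 0 gives the reaction function q_J = (207 - 2q_E)/4.
Echo substitutes q_J(q_E) into its own profit: π_E = q_E(215 - 2q_E - (207 - 2q_E)/2) - 8q_E = (223/2 - q_E)q_E - 8q_E.
Leader FOC: 207/2 - 2q_E = 0, so q_E = 207/4.
Then q_J = (207 - 2·(207/4))/4 = 207/8.
Price P = 215 - 2·(621/8) = 239/4.
Juno's profit: (239/4 - 8)·(207/8) = 1339.0313.

1339.03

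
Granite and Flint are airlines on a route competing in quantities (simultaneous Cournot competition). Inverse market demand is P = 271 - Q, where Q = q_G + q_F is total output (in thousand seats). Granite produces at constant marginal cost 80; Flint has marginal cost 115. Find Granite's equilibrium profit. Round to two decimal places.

5675.11

Granite's profit: π_G = (271 - Q)q_G - (80q_G). Setting ∂π_G/∂q_G = 0: 191 - 2q_G - (q_F) = 0.
Flint's profit: π_F = (271 - Q)q_F - (115q_F). Setting ∂π_F/∂q_F = 0: 156 - 2q_F - (q_G) = 0.
Best responses: q_G = (191 - q_F)/2, q_F = (156 - q_G)/2.
Solving the pair: q_G = 226/3, q_F = 121/3.
Price P = 271 - 347/3 = 466/3.
Granite's profit: (466/3 - 80)·(226/3) = 5675.1111.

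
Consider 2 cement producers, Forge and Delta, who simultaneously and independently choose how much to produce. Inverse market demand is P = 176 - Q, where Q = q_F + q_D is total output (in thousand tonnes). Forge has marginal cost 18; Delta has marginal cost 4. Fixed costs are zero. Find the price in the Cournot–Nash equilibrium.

66

Forge's profit: π_F = (176 - Q)q_F - (18q_F). Setting ∂π_F/∂q_F = 0: 158 - 2q_F - (q_D) = 0.
Delta's profit: π_D = (176 - Q)q_D - (4q_D). Setting ∂π_D/∂q_D = 0: 172 - 2q_D - (q_F) = 0.
Best responses: q_F = (158 - q_D)/2, q_D = (172 - q_F)/2.
Substituting one into the other gives q_F = 48 and q_D = 62.
Total output Q = 110, so price P = 176 - 110 = 66.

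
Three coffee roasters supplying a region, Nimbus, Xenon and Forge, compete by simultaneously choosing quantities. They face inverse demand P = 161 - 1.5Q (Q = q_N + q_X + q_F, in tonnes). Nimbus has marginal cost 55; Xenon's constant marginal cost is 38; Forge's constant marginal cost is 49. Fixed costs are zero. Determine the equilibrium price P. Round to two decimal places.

Nimbus's profit: π_N = (161 - 1.5Q)q_N - (55q_N). Setting ∂π_N/∂q_N = 0: 106 - 3q_N - (3/2)(q_X + q_F) = 0.
Xenon's profit: π_X = (161 - 1.5Q)q_X - (38q_X). Setting ∂π_X/∂q_X = 0: 123 - 3q_X - (3/2)(q_N + q_F) = 0.
Forge's profit: π_F = (161 - 1.5Q)q_F - (49q_F). Setting ∂π_F/∂q_F = 0: 112 - 3q_F - (3/2)(q_N + q_X) = 0.
Summing all 3 equations gives 341 − 6Q = 0, hence Q = 341/6.
Back-substituting: q_N = (106 − 341/4)/(3/2) = 83/6, q_X = (123 − 341/4)/(3/2) = 151/6, q_F = (112 − 341/4)/(3/2) = 107/6.
Total output Q = 341/6, so price P = 161 - (3/2)·(341/6) = 303/4.

75.75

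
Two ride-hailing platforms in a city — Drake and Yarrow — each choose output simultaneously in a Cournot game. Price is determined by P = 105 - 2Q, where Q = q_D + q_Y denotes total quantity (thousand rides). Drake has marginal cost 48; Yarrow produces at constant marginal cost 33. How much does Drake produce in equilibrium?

Drake's profit: π_D = (105 - 2Q)q_D - (48q_D). Setting ∂π_D/∂q_D = 0: 57 - 4q_D - 2(q_Y) = 0.
Yarrow's profit: π_Y = (105 - 2Q)q_Y - (33q_Y). Setting ∂π_Y/∂q_Y = 0: 72 - 4q_Y - 2(q_D) = 0.
Best responses: q_D = (57 - 2q_Y)/4, q_Y = (72 - 2q_D)/4.
Substituting one into the other gives q_D = 7 and q_Y = 29/2.

7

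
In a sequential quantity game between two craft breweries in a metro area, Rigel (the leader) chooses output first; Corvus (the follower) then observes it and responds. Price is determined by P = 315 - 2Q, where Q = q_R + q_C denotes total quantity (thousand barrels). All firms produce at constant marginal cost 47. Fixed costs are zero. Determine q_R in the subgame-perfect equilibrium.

The follower Corvus best-responds to any q_R: π_C = (315 - 2Q)q_C - 47q_C.
Setting the follower's marginal profit to zero, 268 - 2q_R - 4q_C = 0, i.e. q_C = (268 - 2q_R)/4.
Rigel substitutes q_C(q_R) into its own profit: π_R = q_R(315 - 2q_R - (268 - 2q_R)/2) - 47q_R = (181 - q_R)q_R - 47q_R.
The leader's first-order condition 134 - 2q_R = 0 yields q_R = 67.
Then q_C = (268 - 2·67)/4 = 67/2.

67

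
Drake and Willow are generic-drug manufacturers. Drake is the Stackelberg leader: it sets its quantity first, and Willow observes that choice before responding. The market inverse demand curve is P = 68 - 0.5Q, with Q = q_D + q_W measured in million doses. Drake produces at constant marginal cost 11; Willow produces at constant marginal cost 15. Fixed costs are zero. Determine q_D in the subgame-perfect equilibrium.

61

Solve by backward induction. Given q_D, the follower Willow maximises π_W = (68 - (1/2)q_D - (1/2)q_W)q_W - 15q_W.
Setting the follower's marginal profit to zero, 53 - (1/2)q_D - q_W = 0, i.e. q_W = (53 - (1/2)q_D).
The leader anticipates this reaction. Substituting into P = 68 - 0.5Q gives P = 83/2 - (1/4)q_D, so π_D = (83/2 - (1/4)q_D)q_D - 11q_D.
Leader FOC: 61/2 - (1/2)q_D = 0, so q_D = 61.
Then q_W = (53 - (1/2)·61) = 45/2.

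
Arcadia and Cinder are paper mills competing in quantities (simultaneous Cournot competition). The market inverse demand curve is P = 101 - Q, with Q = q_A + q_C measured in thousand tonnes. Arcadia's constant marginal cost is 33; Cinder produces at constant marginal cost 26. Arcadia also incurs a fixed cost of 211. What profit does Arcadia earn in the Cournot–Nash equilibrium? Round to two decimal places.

Arcadia's profit: π_A = (101 - Q)q_A - (33q_A). Setting ∂π_A/∂q_A = 0: 68 - 2q_A - (q_C) = 0.
Cinder's first-order condition: 75 - 2q_C - (q_A) = 0.
Rearranging gives the reaction functions q_A = (68 - q_C)/2 and q_C = (75 - q_A)/2.
Solving the pair: q_A = 61/3, q_C = 82/3.
Price P = 101 - 143/3 = 160/3.
Arcadia's profit: (160/3 - 33)·(61/3) - 211 = 1822/9.

202.44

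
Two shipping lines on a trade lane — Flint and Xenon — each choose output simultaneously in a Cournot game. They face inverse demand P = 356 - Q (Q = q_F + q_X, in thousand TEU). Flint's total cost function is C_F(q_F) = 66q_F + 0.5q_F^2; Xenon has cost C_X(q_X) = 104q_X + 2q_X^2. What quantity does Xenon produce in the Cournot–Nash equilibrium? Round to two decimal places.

Flint's profit: π_F = (356 - Q)q_F - (66q_F + (1/2)q_F²). Setting ∂π_F/∂q_F = 0: 290 - 3q_F - (q_X) = 0.
Xenon's profit: π_X = (356 - Q)q_X - (104q_X + 2q_X²). Setting ∂π_X/∂q_X = 0: 252 - 6q_X - (q_F) = 0.
So q_F = (290 - q_X)/3 and q_X = (252 - q_F)/6.
Substituting one into the other gives q_F = 1488/17 and q_X = 466/17.

27.41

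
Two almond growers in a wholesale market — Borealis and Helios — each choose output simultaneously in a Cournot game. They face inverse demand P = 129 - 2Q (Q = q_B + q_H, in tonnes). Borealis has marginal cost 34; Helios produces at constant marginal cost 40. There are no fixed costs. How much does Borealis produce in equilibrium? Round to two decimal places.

16.83

Borealis's profit: π_B = (129 - 2Q)q_B - (34q_B). Setting ∂π_B/∂q_B = 0: 95 - 4q_B - 2(q_H) = 0.
Helios's first-order condition: 89 - 4q_H - 2(q_B) = 0.
So q_B = (95 - 2q_H)/4 and q_H = (89 - 2q_B)/4.
Solving the pair: q_B = 101/6, q_H = 83/6.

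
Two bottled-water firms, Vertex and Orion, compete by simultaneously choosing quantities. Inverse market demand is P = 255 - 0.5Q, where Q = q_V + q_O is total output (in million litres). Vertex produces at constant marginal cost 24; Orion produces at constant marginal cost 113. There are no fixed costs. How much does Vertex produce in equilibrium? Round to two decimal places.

213.33

Vertex's profit: π_V = (255 - 0.5Q)q_V - (24q_V). Setting ∂π_V/∂q_V = 0: 231 - q_V - (1/2)(q_O) = 0.
Orion's profit: π_O = (255 - 0.5Q)q_O - (113q_O). Setting ∂π_O/∂q_O = 0: 142 - q_O - (1/2)(q_V) = 0.
Best responses: q_V = (231 - (1/2)q_O), q_O = (142 - (1/2)q_V).
Substituting one into the other gives q_V = 640/3 and q_O = 106/3.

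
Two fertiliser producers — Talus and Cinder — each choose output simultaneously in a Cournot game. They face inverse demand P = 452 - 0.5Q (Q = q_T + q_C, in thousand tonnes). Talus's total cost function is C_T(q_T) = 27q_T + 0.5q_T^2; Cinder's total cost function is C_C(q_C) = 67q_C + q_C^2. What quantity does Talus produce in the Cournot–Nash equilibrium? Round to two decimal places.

Talus's profit: π_T = (452 - 0.5Q)q_T - (27q_T + (1/2)q_T²). Setting ∂π_T/∂q_T = 0: 425 - 2q_T - (1/2)(q_C) = 0.
Cinder's profit: π_C = (452 - 0.5Q)q_C - (67q_C + q_C²). Setting ∂π_C/∂q_C = 0: 385 - 3q_C - (1/2)(q_T) = 0.
Rearranging gives the reaction functions q_T = (425 - (1/2)q_C)/2 and q_C = (385 - (1/2)q_T)/3.
Substituting one into the other gives q_T = 188.2609 and q_C = 96.9565.

188.26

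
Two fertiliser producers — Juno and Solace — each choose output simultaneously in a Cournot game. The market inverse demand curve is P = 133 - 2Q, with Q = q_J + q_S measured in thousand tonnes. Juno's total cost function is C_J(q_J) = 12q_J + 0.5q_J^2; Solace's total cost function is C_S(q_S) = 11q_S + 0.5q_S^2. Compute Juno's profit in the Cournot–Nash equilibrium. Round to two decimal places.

738.78

Juno's profit: π_J = (133 - 2Q)q_J - (12q_J + (1/2)q_J²). Setting ∂π_J/∂q_J = 0: 121 - 5q_J - 2(q_S) = 0.
Solace's profit: π_S = (133 - 2Q)q_S - (11q_S + (1/2)q_S²). Setting ∂π_S/∂q_S = 0: 122 - 5q_S - 2(q_J) = 0.
Rearranging gives the reaction functions q_J = (121 - 2q_S)/5 and q_S = (122 - 2q_J)/5.
Substituting one into the other gives q_J = 361/21 and q_S = 368/21.
Price P = 133 - 2·(243/7) = 445/7.
Juno's profit: (445/7)·(361/21) - 12·(361/21) - (1/2)(361/21)² = 738.7812.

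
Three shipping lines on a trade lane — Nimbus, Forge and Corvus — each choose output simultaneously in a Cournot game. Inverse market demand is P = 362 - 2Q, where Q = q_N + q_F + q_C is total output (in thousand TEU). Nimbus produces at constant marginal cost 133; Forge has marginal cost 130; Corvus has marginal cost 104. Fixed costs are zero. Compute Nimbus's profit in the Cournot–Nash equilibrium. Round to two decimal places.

Nimbus's profit: π_N = (362 - 2Q)q_N - (133q_N). Setting ∂π_N/∂q_N = 0: 229 - 4q_N - 2(q_F + q_C) = 0.
Forge's profit: π_F = (362 - 2Q)q_F - (130q_F). Setting ∂π_F/∂q_F = 0: 232 - 4q_F - 2(q_N + q_C) = 0.
Corvus's profit: π_C = (362 - 2Q)q_C - (104q_C). Setting ∂π_C/∂q_C = 0: 258 - 4q_C - 2(q_N + q_F) = 0.
Adding the 3 conditions: 719 − 4Q − 4Q = 0, i.e. Q = 719/8.
Back-substituting: q_N = (229 − 719/4)/2 = 197/8, q_F = (232 − 719/4)/2 = 209/8, q_C = (258 − 719/4)/2 = 313/8.
Price P = 362 - 2·(719/8) = 729/4.
Nimbus's profit: (729/4 - 133)·(197/8) = 1212.7813.

1212.78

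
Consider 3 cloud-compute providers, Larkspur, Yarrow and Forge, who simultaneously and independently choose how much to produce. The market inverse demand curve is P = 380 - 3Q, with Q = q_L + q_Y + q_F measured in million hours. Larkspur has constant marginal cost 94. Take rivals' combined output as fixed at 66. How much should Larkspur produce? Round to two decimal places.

14.67

With rivals' combined output fixed at 66, Larkspur's profit is π_L = (380 - 3·66 - 3q_L)q_L - (94q_L) = (182 - 3q_L)q_L - (94q_L).
∂π_L/∂q_L = 88 - 6q_L = 0, so q_L = 44/3.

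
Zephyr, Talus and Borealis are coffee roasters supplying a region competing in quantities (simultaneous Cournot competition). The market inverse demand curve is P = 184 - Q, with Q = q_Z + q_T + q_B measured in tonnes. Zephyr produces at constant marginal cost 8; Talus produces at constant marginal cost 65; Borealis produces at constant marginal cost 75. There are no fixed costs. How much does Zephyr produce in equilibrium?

Zephyr's profit: π_Z = (184 - Q)q_Z - (8q_Z). Setting ∂π_Z/∂q_Z = 0: 176 - 2q_Z - (q_T + q_B) = 0.
Talus's first-order condition: 119 - 2q_T - (q_Z + q_B) = 0.
Borealis's first-order condition: 109 - 2q_B - (q_Z + q_T) = 0.
Adding the 3 conditions: 404 − 2Q − 2Q = 0, i.e. Q = 101.
Back-substituting: q_Z = (176 − 101) = 75, q_T = (119 − 101) = 18, q_B = (109 − 101) = 8.

75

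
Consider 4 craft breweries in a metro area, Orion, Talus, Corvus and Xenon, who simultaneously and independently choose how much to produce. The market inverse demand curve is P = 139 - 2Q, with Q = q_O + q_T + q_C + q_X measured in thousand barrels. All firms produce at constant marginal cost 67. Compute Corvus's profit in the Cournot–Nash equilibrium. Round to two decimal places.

A representative firm's profit is π_i = q_i(139 - 2Q) - 67q_i.
First-order condition (treating rivals' output as given): 72 - 4q_i - 2·Σ_{j≠i} q_j = 0.
By symmetry each firm produces the same amount; substituting Σ_{j≠i} q_j = 3q_i yields q_i = 72/10 = 36/5.
Price P = 139 - 2·(144/5) = 407/5.
Corvus's profit: (407/5 - 67)·(36/5) = 103.6800.

103.68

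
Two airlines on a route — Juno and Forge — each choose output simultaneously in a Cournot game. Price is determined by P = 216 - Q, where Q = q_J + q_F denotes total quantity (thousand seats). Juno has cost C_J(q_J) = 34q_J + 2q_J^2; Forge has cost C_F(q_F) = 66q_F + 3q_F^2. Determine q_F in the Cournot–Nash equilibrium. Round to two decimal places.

15.28

Juno's profit: π_J = (216 - Q)q_J - (34q_J + 2q_J²). Setting ∂π_J/∂q_J = 0: 182 - 6q_J - (q_F) = 0.
Forge's profit: π_F = (216 - Q)q_F - (66q_F + 3q_F²). Setting ∂π_F/∂q_F = 0: 150 - 8q_F - (q_J) = 0.
Best responses: q_J = (182 - q_F)/6, q_F = (150 - q_J)/8.
Solving the pair: q_J = 1306/47, q_F = 718/47.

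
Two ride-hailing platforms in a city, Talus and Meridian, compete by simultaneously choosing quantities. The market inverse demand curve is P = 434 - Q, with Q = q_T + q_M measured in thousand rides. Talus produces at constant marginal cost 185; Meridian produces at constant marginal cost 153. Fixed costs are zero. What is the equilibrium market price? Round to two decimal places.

Talus's profit: π_T = (434 - Q)q_T - (185q_T). Setting ∂π_T/∂q_T = 0: 249 - 2q_T - (q_M) = 0.
Meridian's profit: π_M = (434 - Q)q_M - (153q_M). Setting ∂π_M/∂q_M = 0: 281 - 2q_M - (q_T) = 0.
Best responses: q_T = (249 - q_M)/2, q_M = (281 - q_T)/2.
Solving the pair: q_T = 217/3, q_M = 313/3.
Total output Q = 530/3, so price P = 434 - 530/3 = 772/3.

257.33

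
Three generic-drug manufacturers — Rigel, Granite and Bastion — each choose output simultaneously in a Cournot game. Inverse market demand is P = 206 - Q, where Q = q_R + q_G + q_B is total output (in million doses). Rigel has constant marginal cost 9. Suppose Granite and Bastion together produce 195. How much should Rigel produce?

1

With rivals' combined output fixed at 195, Rigel's profit is π_R = (206 - 195 - q_R)q_R - (9q_R) = (11 - q_R)q_R - (9q_R).
∂π_R/∂q_R = 2 - 2q_R = 0, so q_R = 1.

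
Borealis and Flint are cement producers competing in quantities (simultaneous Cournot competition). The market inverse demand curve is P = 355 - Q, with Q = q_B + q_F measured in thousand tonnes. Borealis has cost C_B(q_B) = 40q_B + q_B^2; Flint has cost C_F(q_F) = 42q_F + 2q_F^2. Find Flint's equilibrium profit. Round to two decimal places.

4979.03

Borealis's profit: π_B = (355 - Q)q_B - (40q_B + q_B²). Setting ∂π_B/∂q_B = 0: 315 - 4q_B - (q_F) = 0.
Flint's profit: π_F = (355 - Q)q_F - (42q_F + 2q_F²). Setting ∂π_F/∂q_F = 0: 313 - 6q_F - (q_B) = 0.
Rearranging gives the reaction functions q_B = (315 - q_F)/4 and q_F = (313 - q_B)/6.
Solving the pair: q_B = 1577/23, q_F = 937/23.
Price P = 355 - 109.3043 = 245.6957.
Flint's profit: 245.6957·(937/23) - 42·(937/23) - 2(937/23)² = 4979.0302.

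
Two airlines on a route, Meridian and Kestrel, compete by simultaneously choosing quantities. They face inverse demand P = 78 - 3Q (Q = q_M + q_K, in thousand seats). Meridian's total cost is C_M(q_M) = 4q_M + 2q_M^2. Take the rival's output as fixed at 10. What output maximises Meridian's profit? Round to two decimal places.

With the rival's output fixed at 10, Meridian's profit is π_M = (78 - 3·10 - 3q_M)q_M - (4q_M + 2q_M²) = (48 - 3q_M)q_M - (4q_M + 2q_M²).
∂π_M/∂q_M = 44 - 10q_M = 0, so q_M = 22/5.

4.40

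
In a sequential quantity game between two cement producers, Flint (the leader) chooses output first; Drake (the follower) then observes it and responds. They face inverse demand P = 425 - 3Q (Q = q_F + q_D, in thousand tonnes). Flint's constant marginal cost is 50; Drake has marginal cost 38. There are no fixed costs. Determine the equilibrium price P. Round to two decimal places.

The follower Drake best-responds to any q_F: π_D = (425 - 3Q)q_D - 38q_D.
Setting the follower's marginal profit to zero, 387 - 3q_F - 6q_D = 0, i.e. q_D = (387 - 3q_F)/6.
Flint substitutes q_D(q_F) into its own profit: π_F = q_F(425 - 3q_F - (387 - 3q_F)/2) - 50q_F = (463/2 - (3/2)q_F)q_F - 50q_F.
The leader's first-order condition 363/2 - 3q_F = 0 yields q_F = 121/2.
Then q_D = (387 - 3·(121/2))/6 = 137/4.
Total output Q = 379/4, so price P = 425 - 3·(379/4) = 563/4.

140.75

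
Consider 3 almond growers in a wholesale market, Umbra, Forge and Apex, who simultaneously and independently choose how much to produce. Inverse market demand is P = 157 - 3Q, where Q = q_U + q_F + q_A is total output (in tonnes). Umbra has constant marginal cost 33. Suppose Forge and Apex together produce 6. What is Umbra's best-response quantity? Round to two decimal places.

17.67

With rivals' combined output fixed at 6, Umbra's profit is π_U = (157 - 3·6 - 3q_U)q_U - (33q_U) = (139 - 3q_U)q_U - (33q_U).
∂π_U/∂q_U = 106 - 6q_U = 0, so q_U = 53/3.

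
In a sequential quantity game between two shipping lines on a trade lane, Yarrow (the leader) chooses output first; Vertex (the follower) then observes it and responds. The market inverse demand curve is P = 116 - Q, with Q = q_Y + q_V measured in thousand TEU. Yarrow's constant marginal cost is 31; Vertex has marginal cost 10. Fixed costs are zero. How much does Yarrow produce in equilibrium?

32

The follower Vertex best-responds to any q_Y: π_V = (116 - Q)q_V - 10q_V.
∂π_V/∂q_V = 106 - q_Y - 2q_V = 0 gives the reaction function q_V = (106 - q_Y)/2.
Yarrow substitutes q_V(q_Y) into its own profit: π_Y = q_Y(116 - q_Y - (106 - q_Y)/2) - 31q_Y = (63 - (1/2)q_Y)q_Y - 31q_Y.
Leader FOC: 32 - q_Y = 0, so q_Y = 32.
Then q_V = (106 - 32)/2 = 37.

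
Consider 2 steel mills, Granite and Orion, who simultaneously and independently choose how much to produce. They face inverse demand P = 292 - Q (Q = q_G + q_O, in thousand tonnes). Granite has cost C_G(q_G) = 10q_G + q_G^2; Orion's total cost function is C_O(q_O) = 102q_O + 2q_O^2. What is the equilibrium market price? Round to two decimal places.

Granite's profit: π_G = (292 - Q)q_G - (10q_G + q_G²). Setting ∂π_G/∂q_G = 0: 282 - 4q_G - (q_O) = 0.
Orion's profit: π_O = (292 - Q)q_O - (102q_O + 2q_O²). Setting ∂π_O/∂q_O = 0: 190 - 6q_O - (q_G) = 0.
Rearranging gives the reaction functions q_G = (282 - q_O)/4 and q_O = (190 - q_G)/6.
Substituting one into the other gives q_G = 1502/23 and q_O = 478/23.
Total output Q = 1980/23, so price P = 292 - 1980/23 = 205.9130.

205.91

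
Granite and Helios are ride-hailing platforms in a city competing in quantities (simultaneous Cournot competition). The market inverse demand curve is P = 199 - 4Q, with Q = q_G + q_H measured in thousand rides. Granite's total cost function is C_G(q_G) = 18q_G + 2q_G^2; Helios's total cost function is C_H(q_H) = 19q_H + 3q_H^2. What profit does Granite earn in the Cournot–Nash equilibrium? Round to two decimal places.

Granite's profit: π_G = (199 - 4Q)q_G - (18q_G + 2q_G²). Setting ∂π_G/∂q_G = 0: 181 - 12q_G - 4(q_H) = 0.
Helios's profit: π_H = (199 - 4Q)q_H - (19q_H + 3q_H²). Setting ∂π_H/∂q_H = 0: 180 - 14q_H - 4(q_G) = 0.
Best responses: q_G = (181 - 4q_H)/12, q_H = (180 - 4q_G)/14.
Solving the pair: q_G = 907/76, q_H = 359/38.
Price P = 199 - 4·(1625/76) = 113.4737.
Granite's profit: 113.4737·(907/76) - 18·(907/76) - 2(907/76)² = 854.5523.

854.55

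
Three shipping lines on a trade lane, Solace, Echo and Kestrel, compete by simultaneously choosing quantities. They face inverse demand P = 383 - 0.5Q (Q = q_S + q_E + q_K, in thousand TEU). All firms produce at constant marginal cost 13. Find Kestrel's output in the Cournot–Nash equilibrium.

Each firm earns π_i = (383 - 0.5Q)q_i - 13q_i.
First-order condition (treating rivals' output as given): 370 - q_i - (1/2)·Σ_{j≠i} q_j = 0.
With identical firms every q_j equals q_i, so Σ_{j≠i} q_j = 2q_i and 370 = 2q_i, giving q_i = 185.

185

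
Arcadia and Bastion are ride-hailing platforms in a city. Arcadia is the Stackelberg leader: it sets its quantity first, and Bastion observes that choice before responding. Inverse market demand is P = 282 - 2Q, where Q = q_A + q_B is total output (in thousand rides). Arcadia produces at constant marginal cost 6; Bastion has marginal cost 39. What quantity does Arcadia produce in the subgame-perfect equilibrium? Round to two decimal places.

77.25

The follower Bastion best-responds to any q_A: π_B = (282 - 2Q)q_B - 39q_B.
∂π_B/∂q_B = 243 - 2q_A - 4q_B = 0 gives the reaction function q_B = (243 - 2q_A)/4.
The leader anticipates this reaction. Substituting into P = 282 - 2Q gives P = 321/2 - q_A, so π_A = (321/2 - q_A)q_A - 6q_A.
Maximising: ∂π_A/∂q_A = 309/2 - 2q_A = 0, giving q_A = 309/4.
Then q_B = (243 - 2·(309/4))/4 = 177/8.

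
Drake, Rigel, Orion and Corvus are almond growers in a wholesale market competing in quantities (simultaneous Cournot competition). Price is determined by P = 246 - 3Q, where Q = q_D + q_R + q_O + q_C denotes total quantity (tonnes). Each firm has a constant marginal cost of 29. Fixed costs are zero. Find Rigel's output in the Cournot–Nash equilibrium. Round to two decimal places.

Each firm earns π_i = (246 - 3Q)q_i - 29q_i.
Setting ∂π_i/∂q_i = 0 with rivals' quantities fixed: 217 - 6q_i - 3·Σ_{j≠i} q_j = 0.
With identical firms every q_j equals q_i, so Σ_{j≠i} q_j = 3q_i and 217 = 15q_i, giving q_i = 217/15.

14.47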